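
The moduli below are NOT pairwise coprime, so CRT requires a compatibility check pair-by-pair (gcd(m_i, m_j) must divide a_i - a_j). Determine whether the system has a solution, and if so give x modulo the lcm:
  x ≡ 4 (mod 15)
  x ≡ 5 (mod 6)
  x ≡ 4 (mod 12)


Moduli 15, 6, 12 are not pairwise coprime, so CRT works modulo lcm(m_i) when all pairwise compatibility conditions hold.
Pairwise compatibility: gcd(m_i, m_j) must divide a_i - a_j for every pair.
Merge one congruence at a time:
  Start: x ≡ 4 (mod 15).
  Combine with x ≡ 5 (mod 6): gcd(15, 6) = 3, and 5 - 4 = 1 is NOT divisible by 3.
    ⇒ system is inconsistent (no integer solution).

No solution (the system is inconsistent).


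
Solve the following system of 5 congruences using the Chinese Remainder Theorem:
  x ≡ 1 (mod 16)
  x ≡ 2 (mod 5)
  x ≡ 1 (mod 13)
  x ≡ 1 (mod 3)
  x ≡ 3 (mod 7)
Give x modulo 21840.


Product of moduli M = 16 · 5 · 13 · 3 · 7 = 21840.
Merge one congruence at a time:
  Start: x ≡ 1 (mod 16).
  Combine with x ≡ 2 (mod 5); new modulus lcm = 80.
    Write x = 1 + 16·t and substitute into x ≡ 2 (mod 5): 16·t ≡ 2 − 1 = 1 (mod 5).
    Reduce coefficients mod 5: 1·t ≡ 1 (mod 5).
    So t ≡ 1 (mod 5).
    Then x = 1 + 16·1 = 17, valid modulo lcm(16, 5) = 80: x ≡ 17 (mod 80).
  Combine with x ≡ 1 (mod 13); new modulus lcm = 1040.
    Write x = 17 + 80·t and substitute into x ≡ 1 (mod 13): 80·t ≡ 1 − 17 = -16 (mod 13).
    Reduce coefficients mod 13: 2·t ≡ 10 (mod 13).
    The inverse of 2 mod 13 is 7 (since 2·7 = 14 = 1·13 + 1), so t ≡ 7·10 = 70 ≡ 5 (mod 13).
    Then x = 17 + 80·5 = 417, valid modulo lcm(80, 13) = 1040: x ≡ 417 (mod 1040).
  Combine with x ≡ 1 (mod 3); new modulus lcm = 3120.
    Write x = 417 + 1040·t and substitute into x ≡ 1 (mod 3): 1040·t ≡ 1 − 417 = -416 (mod 3).
    Reduce coefficients mod 3: 2·t ≡ 1 (mod 3).
    The inverse of 2 mod 3 is 2 (since 2·2 = 4 = 1·3 + 1), so t ≡ 2·1 = 2 ≡ 2 (mod 3).
    Then x = 417 + 1040·2 = 2497, valid modulo lcm(1040, 3) = 3120: x ≡ 2497 (mod 3120).
  Combine with x ≡ 3 (mod 7); new modulus lcm = 21840.
    Write x = 2497 + 3120·t and substitute into x ≡ 3 (mod 7): 3120·t ≡ 3 − 2497 = -2494 (mod 7).
    Reduce coefficients mod 7: 5·t ≡ 5 (mod 7).
    The inverse of 5 mod 7 is 3 (since 5·3 = 15 = 2·7 + 1), so t ≡ 3·5 = 15 ≡ 1 (mod 7).
    Then x = 2497 + 3120·1 = 5617, valid modulo lcm(3120, 7) = 21840: x ≡ 5617 (mod 21840).
Verify against each original: 5617 mod 16 = 1, 5617 mod 5 = 2, 5617 mod 13 = 1, 5617 mod 3 = 1, 5617 mod 7 = 3.

x ≡ 5617 (mod 21840).


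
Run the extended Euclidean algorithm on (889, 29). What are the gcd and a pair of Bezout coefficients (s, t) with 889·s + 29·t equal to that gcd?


Euclidean algorithm on (889, 29) — divide until remainder is 0:
  889 = 30 · 29 + 19
  29 = 1 · 19 + 10
  19 = 1 · 10 + 9
  10 = 1 · 9 + 1
  9 = 9 · 1 + 0
gcd(889, 29) = 1.
Track Bezout coefficients alongside the remainders: start with r₀ = 889 = a·1 + b·0 (s = 1, t = 0) and r₁ = 29 = a·0 + b·1 (s = 0, t = 1); each new remainder r_{k+1} = r_{k-1} − q_k·r_k inherits s_{k+1} = s_{k-1} − q_k·s_k, t_{k+1} = t_{k-1} − q_k·t_k, so r_k = a·s_k + b·t_k at every step:
  q = 30: r = 19, s = 1 − 30·0 = 1, t = 0 − 30·1 = -30  (check: 889·1 + 29·(-30) = 19)
  q = 1: r = 10, s = 0 − 1·1 = -1, t = 1 − 1·(-30) = 31  (check: 889·(-1) + 29·31 = 10)
  q = 1: r = 9, s = 1 − 1·(-1) = 2, t = -30 − 1·31 = -61  (check: 889·2 + 29·(-61) = 9)
  q = 1: r = 1, s = -1 − 1·2 = -3, t = 31 − 1·(-61) = 92  (check: 889·(-3) + 29·92 = 1)
The row with r = 1 (the gcd) gives the Bezout coefficients s = -3, t = 92.
Result: 889 · (-3) + 29 · (92) = 1.

gcd(889, 29) = 1; s = -3, t = 92 (check: 889·(-3) + 29·92 = 1).


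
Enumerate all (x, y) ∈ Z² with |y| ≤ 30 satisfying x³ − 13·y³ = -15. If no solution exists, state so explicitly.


The equation is x³ - 13y³ = -15. For fixed y, x³ = 13·y³ − 15, so a solution requires the RHS to be a perfect cube.
Strategy: iterate y from -30 to 30, compute RHS = 13·y³ − 15, and check whether it is a (positive or negative) perfect cube.
Check small values of y:
  y = 0: RHS = -15 is not a perfect cube.
  y = 1: RHS = -2 is not a perfect cube.
  y = -1: RHS = -28 is not a perfect cube.
  y = 2: RHS = 89 is not a perfect cube.
  y = -2: RHS = -119 is not a perfect cube.
  y = 3: RHS = 336 is not a perfect cube.
  y = -3: RHS = -366 is not a perfect cube.
Continuing the search up to |y| = 30 finds no solutions either.
No (x, y) in the scanned range satisfies the equation.

No integer solutions with |y| ≤ 30.


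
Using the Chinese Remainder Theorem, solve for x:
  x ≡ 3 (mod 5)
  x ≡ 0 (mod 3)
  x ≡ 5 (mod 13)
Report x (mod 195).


Moduli 5, 3, 13 are pairwise coprime; by CRT there is a unique solution modulo M = 5 · 3 · 13 = 195.
Solve pairwise, accumulating the modulus:
  Start with x ≡ 3 (mod 5).
  Combine with x ≡ 0 (mod 3): since gcd(5, 3) = 1, we get a unique residue mod 15.
    Write x = 3 + 5·t and substitute into x ≡ 0 (mod 3): 5·t ≡ 0 − 3 = -3 (mod 3).
    Reduce coefficients mod 3: 2·t ≡ 0 (mod 3).
    The inverse of 2 mod 3 is 2 (since 2·2 = 4 = 1·3 + 1), so t ≡ 2·0 = 0 ≡ 0 (mod 3).
    Then x = 3 + 5·0 = 3, valid modulo lcm(5, 3) = 15: x ≡ 3 (mod 15).
  Combine with x ≡ 5 (mod 13): since gcd(15, 13) = 1, we get a unique residue mod 195.
    Write x = 3 + 15·t and substitute into x ≡ 5 (mod 13): 15·t ≡ 5 − 3 = 2 (mod 13).
    Reduce coefficients mod 13: 2·t ≡ 2 (mod 13).
    The inverse of 2 mod 13 is 7 (since 2·7 = 14 = 1·13 + 1), so t ≡ 7·2 = 14 ≡ 1 (mod 13).
    Then x = 3 + 15·1 = 18, valid modulo lcm(15, 13) = 195: x ≡ 18 (mod 195).
Verify: 18 mod 5 = 3 ✓, 18 mod 3 = 0 ✓, 18 mod 13 = 5 ✓.

x ≡ 18 (mod 195).


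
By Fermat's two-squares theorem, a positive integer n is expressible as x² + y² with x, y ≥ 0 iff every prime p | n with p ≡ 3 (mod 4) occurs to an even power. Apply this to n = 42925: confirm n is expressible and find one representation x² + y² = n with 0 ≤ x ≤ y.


Step 1: Factor n = 42925 = 5^2 · 17 · 101.
Step 2: Check the mod-4 condition on each prime factor: 5 ≡ 1 (mod 4), exponent 2; 17 ≡ 1 (mod 4), exponent 1; 101 ≡ 1 (mod 4), exponent 1.
All primes ≡ 3 (mod 4) appear to even exponent (or don't appear), so by the two-squares theorem n IS expressible as a sum of two squares.
Step 3: Build a representation. Group n = k² · m with k = 5 and m = 17 · 101 = 1717 (a product of primes ≡ 1 (mod 4)); a representation of m scales to one of n via (k·x)² + (k·y)² = k²(x² + y²). Each prime p ≡ 1 (mod 4) is itself a sum of two squares; find a² by testing p − a² for a perfect square:
  17: 17 − 1² = 16 = 4² ⇒ 17 = 1² + 4².
  101: 101 − 1² = 100 = 10² ⇒ 101 = 1² + 10².
  Combine using the Brahmagupta–Fibonacci identity (a² + b²)(c² + d²) = (ac − bd)² + (ad + bc)² = (ac + bd)² + (ad − bc)²:
  17 · 101 = 1717: from (1² + 4²)(1² + 10²), take (1·1 − 4·10, 1·10 + 4·1) = (1 − 40, 10 + 4) = (-39, 14); dropping signs (only squares matter) gives (39, 14); check 39² + 14² = 1521 + 196 = 1717 ✓.
  Scale by k = 5: (5·39, 5·14) = (195, 70).
Step 4: Order so x ≤ y and verify: 70² + 195² = 4900 + 38025 = 42925 = n. ✓

n = 42925 = 70² + 195² (one valid representation with x ≤ y).


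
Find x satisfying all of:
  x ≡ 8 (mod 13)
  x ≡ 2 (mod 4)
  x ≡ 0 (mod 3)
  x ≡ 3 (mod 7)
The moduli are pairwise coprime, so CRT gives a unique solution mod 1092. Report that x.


Product of moduli M = 13 · 4 · 3 · 7 = 1092.
Merge one congruence at a time:
  Start: x ≡ 8 (mod 13).
  Combine with x ≡ 2 (mod 4); new modulus lcm = 52.
    Write x = 8 + 13·t and substitute into x ≡ 2 (mod 4): 13·t ≡ 2 − 8 = -6 (mod 4).
    Reduce coefficients mod 4: 1·t ≡ 2 (mod 4).
    So t ≡ 2 (mod 4).
    Then x = 8 + 13·2 = 34, valid modulo lcm(13, 4) = 52: x ≡ 34 (mod 52).
  Combine with x ≡ 0 (mod 3); new modulus lcm = 156.
    Write x = 34 + 52·t and substitute into x ≡ 0 (mod 3): 52·t ≡ 0 − 34 = -34 (mod 3).
    Reduce coefficients mod 3: 1·t ≡ 2 (mod 3).
    So t ≡ 2 (mod 3).
    Then x = 34 + 52·2 = 138, valid modulo lcm(52, 3) = 156: x ≡ 138 (mod 156).
  Combine with x ≡ 3 (mod 7); new modulus lcm = 1092.
    Write x = 138 + 156·t and substitute into x ≡ 3 (mod 7): 156·t ≡ 3 − 138 = -135 (mod 7).
    Reduce coefficients mod 7: 2·t ≡ 5 (mod 7).
    The inverse of 2 mod 7 is 4 (since 2·4 = 8 = 1·7 + 1), so t ≡ 4·5 = 20 ≡ 6 (mod 7).
    Then x = 138 + 156·6 = 1074, valid modulo lcm(156, 7) = 1092: x ≡ 1074 (mod 1092).
Verify against each original: 1074 mod 13 = 8, 1074 mod 4 = 2, 1074 mod 3 = 0, 1074 mod 7 = 3.

x ≡ 1074 (mod 1092).


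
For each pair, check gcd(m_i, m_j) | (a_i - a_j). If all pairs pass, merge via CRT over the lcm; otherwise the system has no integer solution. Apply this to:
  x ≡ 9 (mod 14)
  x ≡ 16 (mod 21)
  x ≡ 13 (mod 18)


Moduli 14, 21, 18 are not pairwise coprime, so CRT works modulo lcm(m_i) when all pairwise compatibility conditions hold.
Pairwise compatibility: gcd(m_i, m_j) must divide a_i - a_j for every pair.
Merge one congruence at a time:
  Start: x ≡ 9 (mod 14).
  Combine with x ≡ 16 (mod 21): gcd(14, 21) = 7; 16 - 9 = 7, which IS divisible by 7, so compatible.
    Write x = 9 + 14·t and substitute into x ≡ 16 (mod 21): 14·t ≡ 16 − 9 = 7 (mod 21).
    Divide the congruence (and modulus) by g = 7: 2·t ≡ 1 (mod 3).
    The inverse of 2 mod 3 is 2 (since 2·2 = 4 = 1·3 + 1), so t ≡ 2·1 = 2 ≡ 2 (mod 3).
    Then x = 9 + 14·2 = 37, valid modulo lcm(14, 21) = 42: x ≡ 37 (mod 42).
  Combine with x ≡ 13 (mod 18): gcd(42, 18) = 6; 13 - 37 = -24, which IS divisible by 6, so compatible.
    Write x = 37 + 42·t and substitute into x ≡ 13 (mod 18): 42·t ≡ 13 − 37 = -24 (mod 18).
    Divide the congruence (and modulus) by g = 6: 7·t ≡ -4 (mod 3).
    Reduce coefficients mod 3: 1·t ≡ 2 (mod 3).
    So t ≡ 2 (mod 3).
    Then x = 37 + 42·2 = 121, valid modulo lcm(42, 18) = 126: x ≡ 121 (mod 126).
Verify: 121 mod 14 = 9, 121 mod 21 = 16, 121 mod 18 = 13.

x ≡ 121 (mod 126).


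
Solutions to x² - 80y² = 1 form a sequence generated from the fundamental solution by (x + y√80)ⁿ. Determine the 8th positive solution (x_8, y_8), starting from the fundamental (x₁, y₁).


Step 1: Find the fundamental solution (x₁, y₁) of x² - 80y² = 1.
  Expand √80 as a continued fraction. a₀ = ⌊√80⌋ = 8; iterate m_{k+1} = d_k·a_k − m_k, d_{k+1} = (80 − m_{k+1}²)/d_k, a_{k+1} = ⌊(a₀ + m_{k+1})/d_{k+1}⌋ (starting m₀ = 0, d₀ = 1), with convergents p_k = a_k·p_{k-1} + p_{k-2}, q_k = a_k·q_{k-1} + q_{k-2} (p₋₁ = 1, q₋₁ = 0):
  k = 0: a₀ = 8; p₀/q₀ = 8/1; p₀² − 80·q₀² = 64 − 80 = -16.
  k = 1: m = 8, d = 16, a = ⌊(8 + 8)/16⌋ = 1; p/q = (1·8 + 1)/(1·1 + 0) = 9/1; p² − 80·q² = 81 − 80 = 1.
  The first convergent with p² − 80·q² = 1 gives the fundamental solution (x₁, y₁) = (9, 1).
Step 2: Apply the recurrence (x_{n+1}, y_{n+1}) = (x₁x_n + 80y₁y_n, x₁y_n + y₁x_n) repeatedly.
  From (x_1, y_1) = (9, 1): x_2 = 9·9 + 80·1·1 = 161; y_2 = 9·1 + 1·9 = 18.
  From (x_2, y_2) = (161, 18): x_3 = 9·161 + 80·1·18 = 2889; y_3 = 9·18 + 1·161 = 323.
  From (x_3, y_3) = (2889, 323): x_4 = 9·2889 + 80·1·323 = 51841; y_4 = 9·323 + 1·2889 = 5796.
  From (x_4, y_4) = (51841, 5796): x_5 = 9·51841 + 80·1·5796 = 930249; y_5 = 9·5796 + 1·51841 = 104005.
  From (x_5, y_5) = (930249, 104005): x_6 = 9·930249 + 80·1·104005 = 16692641; y_6 = 9·104005 + 1·930249 = 1866294.
  From (x_6, y_6) = (16692641, 1866294): x_7 = 9·16692641 + 80·1·1866294 = 299537289; y_7 = 9·1866294 + 1·16692641 = 33489287.
  From (x_7, y_7) = (299537289, 33489287): x_8 = 9·299537289 + 80·1·33489287 = 5374978561; y_8 = 9·33489287 + 1·299537289 = 600940872.
Step 3: Verify x_8² - 80·y_8² = 28890394531209630721 - 28890394531209630720 = 1 (should be 1). ✓

(x_1, y_1) = (9, 1); (x_8, y_8) = (5374978561, 600940872).


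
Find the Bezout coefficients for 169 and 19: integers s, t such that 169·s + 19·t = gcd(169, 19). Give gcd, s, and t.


Euclidean algorithm on (169, 19) — divide until remainder is 0:
  169 = 8 · 19 + 17
  19 = 1 · 17 + 2
  17 = 8 · 2 + 1
  2 = 2 · 1 + 0
gcd(169, 19) = 1.
Track Bezout coefficients alongside the remainders: start with r₀ = 169 = a·1 + b·0 (s = 1, t = 0) and r₁ = 19 = a·0 + b·1 (s = 0, t = 1); each new remainder r_{k+1} = r_{k-1} − q_k·r_k inherits s_{k+1} = s_{k-1} − q_k·s_k, t_{k+1} = t_{k-1} − q_k·t_k, so r_k = a·s_k + b·t_k at every step:
  q = 8: r = 17, s = 1 − 8·0 = 1, t = 0 − 8·1 = -8  (check: 169·1 + 19·(-8) = 17)
  q = 1: r = 2, s = 0 − 1·1 = -1, t = 1 − 1·(-8) = 9  (check: 169·(-1) + 19·9 = 2)
  q = 8: r = 1, s = 1 − 8·(-1) = 9, t = -8 − 8·9 = -80  (check: 169·9 + 19·(-80) = 1)
The row with r = 1 (the gcd) gives the Bezout coefficients s = 9, t = -80.
Result: 169 · (9) + 19 · (-80) = 1.

gcd(169, 19) = 1; s = 9, t = -80 (check: 169·9 + 19·(-80) = 1).


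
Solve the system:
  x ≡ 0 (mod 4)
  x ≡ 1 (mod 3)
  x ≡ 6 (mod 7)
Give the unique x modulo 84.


Moduli 4, 3, 7 are pairwise coprime; by CRT there is a unique solution modulo M = 4 · 3 · 7 = 84.
Solve pairwise, accumulating the modulus:
  Start with x ≡ 0 (mod 4).
  Combine with x ≡ 1 (mod 3): since gcd(4, 3) = 1, we get a unique residue mod 12.
    Write x = 0 + 4·t and substitute into x ≡ 1 (mod 3): 4·t ≡ 1 − 0 = 1 (mod 3).
    Reduce coefficients mod 3: 1·t ≡ 1 (mod 3).
    So t ≡ 1 (mod 3).
    Then x = 0 + 4·1 = 4, valid modulo lcm(4, 3) = 12: x ≡ 4 (mod 12).
  Combine with x ≡ 6 (mod 7): since gcd(12, 7) = 1, we get a unique residue mod 84.
    Write x = 4 + 12·t and substitute into x ≡ 6 (mod 7): 12·t ≡ 6 − 4 = 2 (mod 7).
    Reduce coefficients mod 7: 5·t ≡ 2 (mod 7).
    The inverse of 5 mod 7 is 3 (since 5·3 = 15 = 2·7 + 1), so t ≡ 3·2 = 6 ≡ 6 (mod 7).
    Then x = 4 + 12·6 = 76, valid modulo lcm(12, 7) = 84: x ≡ 76 (mod 84).
Verify: 76 mod 4 = 0 ✓, 76 mod 3 = 1 ✓, 76 mod 7 = 6 ✓.

x ≡ 76 (mod 84).


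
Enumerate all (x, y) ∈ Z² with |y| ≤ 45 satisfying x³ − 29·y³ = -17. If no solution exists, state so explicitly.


The equation is x³ - 29y³ = -17. For fixed y, x³ = 29·y³ − 17, so a solution requires the RHS to be a perfect cube.
Strategy: iterate y from -45 to 45, compute RHS = 29·y³ − 17, and check whether it is a (positive or negative) perfect cube.
Check small values of y:
  y = 0: RHS = -17 is not a perfect cube.
  y = 1: RHS = 12 is not a perfect cube.
  y = -1: RHS = -46 is not a perfect cube.
  y = 2: RHS = 215 is not a perfect cube.
  y = -2: RHS = -249 is not a perfect cube.
  y = 3: RHS = 766 is not a perfect cube.
  y = -3: RHS = -800 is not a perfect cube.
Continuing the search up to |y| = 45 finds no solutions either.
No (x, y) in the scanned range satisfies the equation.

No integer solutions with |y| ≤ 45.


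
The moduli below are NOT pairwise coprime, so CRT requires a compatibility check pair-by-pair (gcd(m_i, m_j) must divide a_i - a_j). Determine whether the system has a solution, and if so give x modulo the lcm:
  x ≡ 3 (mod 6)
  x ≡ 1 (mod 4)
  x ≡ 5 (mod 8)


Moduli 6, 4, 8 are not pairwise coprime, so CRT works modulo lcm(m_i) when all pairwise compatibility conditions hold.
Pairwise compatibility: gcd(m_i, m_j) must divide a_i - a_j for every pair.
Merge one congruence at a time:
  Start: x ≡ 3 (mod 6).
  Combine with x ≡ 1 (mod 4): gcd(6, 4) = 2; 1 - 3 = -2, which IS divisible by 2, so compatible.
    Write x = 3 + 6·t and substitute into x ≡ 1 (mod 4): 6·t ≡ 1 − 3 = -2 (mod 4).
    Divide the congruence (and modulus) by g = 2: 3·t ≡ -1 (mod 2).
    Reduce coefficients mod 2: 1·t ≡ 1 (mod 2).
    So t ≡ 1 (mod 2).
    Then x = 3 + 6·1 = 9, valid modulo lcm(6, 4) = 12: x ≡ 9 (mod 12).
  Combine with x ≡ 5 (mod 8): gcd(12, 8) = 4; 5 - 9 = -4, which IS divisible by 4, so compatible.
    Write x = 9 + 12·t and substitute into x ≡ 5 (mod 8): 12·t ≡ 5 − 9 = -4 (mod 8).
    Divide the congruence (and modulus) by g = 4: 3·t ≡ -1 (mod 2).
    Reduce coefficients mod 2: 1·t ≡ 1 (mod 2).
    So t ≡ 1 (mod 2).
    Then x = 9 + 12·1 = 21, valid modulo lcm(12, 8) = 24: x ≡ 21 (mod 24).
Verify: 21 mod 6 = 3, 21 mod 4 = 1, 21 mod 8 = 5.

x ≡ 21 (mod 24).


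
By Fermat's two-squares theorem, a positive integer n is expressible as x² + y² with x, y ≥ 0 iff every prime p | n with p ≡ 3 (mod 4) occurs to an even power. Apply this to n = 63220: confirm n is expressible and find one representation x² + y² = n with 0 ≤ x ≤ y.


Step 1: Factor n = 63220 = 2^2 · 5 · 29 · 109.
Step 2: Check the mod-4 condition on each prime factor: 2 = 2 (special); 5 ≡ 1 (mod 4), exponent 1; 29 ≡ 1 (mod 4), exponent 1; 109 ≡ 1 (mod 4), exponent 1.
All primes ≡ 3 (mod 4) appear to even exponent (or don't appear), so by the two-squares theorem n IS expressible as a sum of two squares.
Step 3: Build a representation. Group n = k² · m with k = 2 and m = 5 · 29 · 109 = 15805 (a product of primes ≡ 1 (mod 4)); a representation of m scales to one of n via (k·x)² + (k·y)² = k²(x² + y²). Each prime p ≡ 1 (mod 4) is itself a sum of two squares; find a² by testing p − a² for a perfect square:
  5: 5 − 1² = 4 = 2² ⇒ 5 = 1² + 2².
  29: 29 − 1² = 28, 29 − 2² = 25 = 5² ⇒ 29 = 2² + 5².
  109: 109 − 1² = 108, 109 − 2² = 105, 109 − 3² = 100 = 10² ⇒ 109 = 3² + 10².
  Combine using the Brahmagupta–Fibonacci identity (a² + b²)(c² + d²) = (ac − bd)² + (ad + bc)² = (ac + bd)² + (ad − bc)²:
  5 · 29 = 145: from (1² + 2²)(2² + 5²), take (1·2 − 2·5, 1·5 + 2·2) = (2 − 10, 5 + 4) = (-8, 9); dropping signs (only squares matter) gives (8, 9); check 8² + 9² = 64 + 81 = 145 ✓.
  145 · 109 = 15805: from (8² + 9²)(3² + 10²), take (8·3 − 9·10, 8·10 + 9·3) = (24 − 90, 80 + 27) = (-66, 107); dropping signs (only squares matter) gives (66, 107); check 66² + 107² = 4356 + 11449 = 15805 ✓.
  Scale by k = 2: (2·66, 2·107) = (132, 214).
Step 4: Order so x ≤ y and verify: 132² + 214² = 17424 + 45796 = 63220 = n. ✓

n = 63220 = 132² + 214² (one valid representation with x ≤ y).


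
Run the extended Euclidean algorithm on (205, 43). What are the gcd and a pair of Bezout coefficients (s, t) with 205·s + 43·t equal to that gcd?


Euclidean algorithm on (205, 43) — divide until remainder is 0:
  205 = 4 · 43 + 33
  43 = 1 · 33 + 10
  33 = 3 · 10 + 3
  10 = 3 · 3 + 1
  3 = 3 · 1 + 0
gcd(205, 43) = 1.
Track Bezout coefficients alongside the remainders: start with r₀ = 205 = a·1 + b·0 (s = 1, t = 0) and r₁ = 43 = a·0 + b·1 (s = 0, t = 1); each new remainder r_{k+1} = r_{k-1} − q_k·r_k inherits s_{k+1} = s_{k-1} − q_k·s_k, t_{k+1} = t_{k-1} − q_k·t_k, so r_k = a·s_k + b·t_k at every step:
  q = 4: r = 33, s = 1 − 4·0 = 1, t = 0 − 4·1 = -4  (check: 205·1 + 43·(-4) = 33)
  q = 1: r = 10, s = 0 − 1·1 = -1, t = 1 − 1·(-4) = 5  (check: 205·(-1) + 43·5 = 10)
  q = 3: r = 3, s = 1 − 3·(-1) = 4, t = -4 − 3·5 = -19  (check: 205·4 + 43·(-19) = 3)
  q = 3: r = 1, s = -1 − 3·4 = -13, t = 5 − 3·(-19) = 62  (check: 205·(-13) + 43·62 = 1)
The row with r = 1 (the gcd) gives the Bezout coefficients s = -13, t = 62.
Result: 205 · (-13) + 43 · (62) = 1.

gcd(205, 43) = 1; s = -13, t = 62 (check: 205·(-13) + 43·62 = 1).


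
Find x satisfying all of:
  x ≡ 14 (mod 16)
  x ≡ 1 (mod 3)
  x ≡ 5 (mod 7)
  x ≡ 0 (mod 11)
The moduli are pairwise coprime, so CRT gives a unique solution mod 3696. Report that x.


Product of moduli M = 16 · 3 · 7 · 11 = 3696.
Merge one congruence at a time:
  Start: x ≡ 14 (mod 16).
  Combine with x ≡ 1 (mod 3); new modulus lcm = 48.
    Write x = 14 + 16·t and substitute into x ≡ 1 (mod 3): 16·t ≡ 1 − 14 = -13 (mod 3).
    Reduce coefficients mod 3: 1·t ≡ 2 (mod 3).
    So t ≡ 2 (mod 3).
    Then x = 14 + 16·2 = 46, valid modulo lcm(16, 3) = 48: x ≡ 46 (mod 48).
  Combine with x ≡ 5 (mod 7); new modulus lcm = 336.
    Write x = 46 + 48·t and substitute into x ≡ 5 (mod 7): 48·t ≡ 5 − 46 = -41 (mod 7).
    Reduce coefficients mod 7: 6·t ≡ 1 (mod 7).
    The inverse of 6 mod 7 is 6 (since 6·6 = 36 = 5·7 + 1), so t ≡ 6·1 = 6 ≡ 6 (mod 7).
    Then x = 46 + 48·6 = 334, valid modulo lcm(48, 7) = 336: x ≡ 334 (mod 336).
  Combine with x ≡ 0 (mod 11); new modulus lcm = 3696.
    Write x = 334 + 336·t and substitute into x ≡ 0 (mod 11): 336·t ≡ 0 − 334 = -334 (mod 11).
    Reduce coefficients mod 11: 6·t ≡ 7 (mod 11).
    The inverse of 6 mod 11 is 2 (since 6·2 = 12 = 1·11 + 1), so t ≡ 2·7 = 14 ≡ 3 (mod 11).
    Then x = 334 + 336·3 = 1342, valid modulo lcm(336, 11) = 3696: x ≡ 1342 (mod 3696).
Verify against each original: 1342 mod 16 = 14, 1342 mod 3 = 1, 1342 mod 7 = 5, 1342 mod 11 = 0.

x ≡ 1342 (mod 3696).


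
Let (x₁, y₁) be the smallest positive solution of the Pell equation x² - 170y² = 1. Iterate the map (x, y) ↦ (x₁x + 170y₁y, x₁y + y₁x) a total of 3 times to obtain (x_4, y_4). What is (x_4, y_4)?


Step 1: Find the fundamental solution (x₁, y₁) of x² - 170y² = 1.
  Expand √170 as a continued fraction. a₀ = ⌊√170⌋ = 13; iterate m_{k+1} = d_k·a_k − m_k, d_{k+1} = (170 − m_{k+1}²)/d_k, a_{k+1} = ⌊(a₀ + m_{k+1})/d_{k+1}⌋ (starting m₀ = 0, d₀ = 1), with convergents p_k = a_k·p_{k-1} + p_{k-2}, q_k = a_k·q_{k-1} + q_{k-2} (p₋₁ = 1, q₋₁ = 0):
  k = 0: a₀ = 13; p₀/q₀ = 13/1; p₀² − 170·q₀² = 169 − 170 = -1.
  k = 1: m = 13, d = 1, a = ⌊(13 + 13)/1⌋ = 26; p/q = (26·13 + 1)/(26·1 + 0) = 339/26; p² − 170·q² = 114921 − 114920 = 1.
  The first convergent with p² − 170·q² = 1 gives the fundamental solution (x₁, y₁) = (339, 26).
Step 2: Apply the recurrence (x_{n+1}, y_{n+1}) = (x₁x_n + 170y₁y_n, x₁y_n + y₁x_n) repeatedly.
  From (x_1, y_1) = (339, 26): x_2 = 339·339 + 170·26·26 = 229841; y_2 = 339·26 + 26·339 = 17628.
  From (x_2, y_2) = (229841, 17628): x_3 = 339·229841 + 170·26·17628 = 155831859; y_3 = 339·17628 + 26·229841 = 11951758.
  From (x_3, y_3) = (155831859, 11951758): x_4 = 339·155831859 + 170·26·11951758 = 105653770561; y_4 = 339·11951758 + 26·155831859 = 8103274296.
Step 3: Verify x_4² - 170·y_4² = 11162719233756430254721 - 11162719233756430254720 = 1 (should be 1). ✓

(x_1, y_1) = (339, 26); (x_4, y_4) = (105653770561, 8103274296).


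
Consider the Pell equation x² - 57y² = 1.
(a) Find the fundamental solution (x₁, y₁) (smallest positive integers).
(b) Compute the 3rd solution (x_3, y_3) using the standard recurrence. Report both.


Step 1: Find the fundamental solution (x₁, y₁) of x² - 57y² = 1.
  Expand √57 as a continued fraction. a₀ = ⌊√57⌋ = 7; iterate m_{k+1} = d_k·a_k − m_k, d_{k+1} = (57 − m_{k+1}²)/d_k, a_{k+1} = ⌊(a₀ + m_{k+1})/d_{k+1}⌋ (starting m₀ = 0, d₀ = 1), with convergents p_k = a_k·p_{k-1} + p_{k-2}, q_k = a_k·q_{k-1} + q_{k-2} (p₋₁ = 1, q₋₁ = 0):
  k = 0: a₀ = 7; p₀/q₀ = 7/1; p₀² − 57·q₀² = 49 − 57 = -8.
  k = 1: m = 7, d = 8, a = ⌊(7 + 7)/8⌋ = 1; p/q = (1·7 + 1)/(1·1 + 0) = 8/1; p² − 57·q² = 64 − 57 = 7.
  k = 2: m = 1, d = 7, a = ⌊(7 + 1)/7⌋ = 1; p/q = (1·8 + 7)/(1·1 + 1) = 15/2; p² − 57·q² = 225 − 228 = -3.
  k = 3: m = 6, d = 3, a = ⌊(7 + 6)/3⌋ = 4; p/q = (4·15 + 8)/(4·2 + 1) = 68/9; p² − 57·q² = 4624 − 4617 = 7.
  k = 4: m = 6, d = 7, a = ⌊(7 + 6)/7⌋ = 1; p/q = (1·68 + 15)/(1·9 + 2) = 83/11; p² − 57·q² = 6889 − 6897 = -8.
  k = 5: m = 1, d = 8, a = ⌊(7 + 1)/8⌋ = 1; p/q = (1·83 + 68)/(1·11 + 9) = 151/20; p² − 57·q² = 22801 − 22800 = 1.
  The first convergent with p² − 57·q² = 1 gives the fundamental solution (x₁, y₁) = (151, 20).
Step 2: Apply the recurrence (x_{n+1}, y_{n+1}) = (x₁x_n + 57y₁y_n, x₁y_n + y₁x_n) repeatedly.
  From (x_1, y_1) = (151, 20): x_2 = 151·151 + 57·20·20 = 45601; y_2 = 151·20 + 20·151 = 6040.
  From (x_2, y_2) = (45601, 6040): x_3 = 151·45601 + 57·20·6040 = 13771351; y_3 = 151·6040 + 20·45601 = 1824060.
Step 3: Verify x_3² - 57·y_3² = 189650108365201 - 189650108365200 = 1 (should be 1). ✓

(x_1, y_1) = (151, 20); (x_3, y_3) = (13771351, 1824060).


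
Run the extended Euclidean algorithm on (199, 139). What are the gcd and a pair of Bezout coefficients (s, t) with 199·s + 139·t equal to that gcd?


Euclidean algorithm on (199, 139) — divide until remainder is 0:
  199 = 1 · 139 + 60
  139 = 2 · 60 + 19
  60 = 3 · 19 + 3
  19 = 6 · 3 + 1
  3 = 3 · 1 + 0
gcd(199, 139) = 1.
Track Bezout coefficients alongside the remainders: start with r₀ = 199 = a·1 + b·0 (s = 1, t = 0) and r₁ = 139 = a·0 + b·1 (s = 0, t = 1); each new remainder r_{k+1} = r_{k-1} − q_k·r_k inherits s_{k+1} = s_{k-1} − q_k·s_k, t_{k+1} = t_{k-1} − q_k·t_k, so r_k = a·s_k + b·t_k at every step:
  q = 1: r = 60, s = 1 − 1·0 = 1, t = 0 − 1·1 = -1  (check: 199·1 + 139·(-1) = 60)
  q = 2: r = 19, s = 0 − 2·1 = -2, t = 1 − 2·(-1) = 3  (check: 199·(-2) + 139·3 = 19)
  q = 3: r = 3, s = 1 − 3·(-2) = 7, t = -1 − 3·3 = -10  (check: 199·7 + 139·(-10) = 3)
  q = 6: r = 1, s = -2 − 6·7 = -44, t = 3 − 6·(-10) = 63  (check: 199·(-44) + 139·63 = 1)
The row with r = 1 (the gcd) gives the Bezout coefficients s = -44, t = 63.
Result: 199 · (-44) + 139 · (63) = 1.

gcd(199, 139) = 1; s = -44, t = 63 (check: 199·(-44) + 139·63 = 1).


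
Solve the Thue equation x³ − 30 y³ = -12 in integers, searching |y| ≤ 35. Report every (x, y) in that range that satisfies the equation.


The equation is x³ - 30y³ = -12. For fixed y, x³ = 30·y³ − 12, so a solution requires the RHS to be a perfect cube.
Strategy: iterate y from -35 to 35, compute RHS = 30·y³ − 12, and check whether it is a (positive or negative) perfect cube.
Check small values of y:
  y = 0: RHS = -12 is not a perfect cube.
  y = 1: RHS = 18 is not a perfect cube.
  y = -1: RHS = -42 is not a perfect cube.
  y = 2: RHS = 228 is not a perfect cube.
  y = -2: RHS = -252 is not a perfect cube.
  y = 3: RHS = 798 is not a perfect cube.
  y = -3: RHS = -822 is not a perfect cube.
Continuing the search up to |y| = 35 finds no solutions either.
No (x, y) in the scanned range satisfies the equation.

No integer solutions with |y| ≤ 35.


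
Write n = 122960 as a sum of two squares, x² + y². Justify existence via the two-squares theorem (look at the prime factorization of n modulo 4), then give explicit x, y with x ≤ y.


Step 1: Factor n = 122960 = 2^4 · 5 · 29 · 53.
Step 2: Check the mod-4 condition on each prime factor: 2 = 2 (special); 5 ≡ 1 (mod 4), exponent 1; 29 ≡ 1 (mod 4), exponent 1; 53 ≡ 1 (mod 4), exponent 1.
All primes ≡ 3 (mod 4) appear to even exponent (or don't appear), so by the two-squares theorem n IS expressible as a sum of two squares.
Step 3: Build a representation. Group n = k² · m with k = 4 and m = 5 · 29 · 53 = 7685 (a product of primes ≡ 1 (mod 4)); a representation of m scales to one of n via (k·x)² + (k·y)² = k²(x² + y²). Each prime p ≡ 1 (mod 4) is itself a sum of two squares; find a² by testing p − a² for a perfect square:
  5: 5 − 1² = 4 = 2² ⇒ 5 = 1² + 2².
  29: 29 − 1² = 28, 29 − 2² = 25 = 5² ⇒ 29 = 2² + 5².
  53: 53 − 1² = 52, 53 − 2² = 49 = 7² ⇒ 53 = 2² + 7².
  Combine using the Brahmagupta–Fibonacci identity (a² + b²)(c² + d²) = (ac − bd)² + (ad + bc)² = (ac + bd)² + (ad − bc)²:
  5 · 29 = 145: from (1² + 2²)(2² + 5²), take (1·2 − 2·5, 1·5 + 2·2) = (2 − 10, 5 + 4) = (-8, 9); dropping signs (only squares matter) gives (8, 9); check 8² + 9² = 64 + 81 = 145 ✓.
  145 · 53 = 7685: from (8² + 9²)(2² + 7²), take (8·2 − 9·7, 8·7 + 9·2) = (16 − 63, 56 + 18) = (-47, 74); dropping signs (only squares matter) gives (47, 74); check 47² + 74² = 2209 + 5476 = 7685 ✓.
  Scale by k = 4: (4·47, 4·74) = (188, 296).
Step 4: Order so x ≤ y and verify: 188² + 296² = 35344 + 87616 = 122960 = n. ✓

n = 122960 = 188² + 296² (one valid representation with x ≤ y).


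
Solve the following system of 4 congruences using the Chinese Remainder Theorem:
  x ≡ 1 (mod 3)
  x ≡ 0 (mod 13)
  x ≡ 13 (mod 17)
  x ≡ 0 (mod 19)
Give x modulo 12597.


Product of moduli M = 3 · 13 · 17 · 19 = 12597.
Merge one congruence at a time:
  Start: x ≡ 1 (mod 3).
  Combine with x ≡ 0 (mod 13); new modulus lcm = 39.
    Write x = 1 + 3·t and substitute into x ≡ 0 (mod 13): 3·t ≡ 0 − 1 = -1 (mod 13).
    Reduce coefficients mod 13: 3·t ≡ 12 (mod 13).
    The inverse of 3 mod 13 is 9 (since 3·9 = 27 = 2·13 + 1), so t ≡ 9·12 = 108 ≡ 4 (mod 13).
    Then x = 1 + 3·4 = 13, valid modulo lcm(3, 13) = 39: x ≡ 13 (mod 39).
  Combine with x ≡ 13 (mod 17); new modulus lcm = 663.
    Write x = 13 + 39·t and substitute into x ≡ 13 (mod 17): 39·t ≡ 13 − 13 = 0 (mod 17).
    Reduce coefficients mod 17: 5·t ≡ 0 (mod 17).
    The inverse of 5 mod 17 is 7 (since 5·7 = 35 = 2·17 + 1), so t ≡ 7·0 = 0 ≡ 0 (mod 17).
    Then x = 13 + 39·0 = 13, valid modulo lcm(39, 17) = 663: x ≡ 13 (mod 663).
  Combine with x ≡ 0 (mod 19); new modulus lcm = 12597.
    Write x = 13 + 663·t and substitute into x ≡ 0 (mod 19): 663·t ≡ 0 − 13 = -13 (mod 19).
    Reduce coefficients mod 19: 17·t ≡ 6 (mod 19).
    The inverse of 17 mod 19 is 9 (since 17·9 = 153 = 8·19 + 1), so t ≡ 9·6 = 54 ≡ 16 (mod 19).
    Then x = 13 + 663·16 = 10621, valid modulo lcm(663, 19) = 12597: x ≡ 10621 (mod 12597).
Verify against each original: 10621 mod 3 = 1, 10621 mod 13 = 0, 10621 mod 17 = 13, 10621 mod 19 = 0.

x ≡ 10621 (mod 12597).


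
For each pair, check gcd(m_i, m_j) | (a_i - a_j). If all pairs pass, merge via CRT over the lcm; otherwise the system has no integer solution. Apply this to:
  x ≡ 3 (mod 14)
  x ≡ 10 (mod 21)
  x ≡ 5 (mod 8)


Moduli 14, 21, 8 are not pairwise coprime, so CRT works modulo lcm(m_i) when all pairwise compatibility conditions hold.
Pairwise compatibility: gcd(m_i, m_j) must divide a_i - a_j for every pair.
Merge one congruence at a time:
  Start: x ≡ 3 (mod 14).
  Combine with x ≡ 10 (mod 21): gcd(14, 21) = 7; 10 - 3 = 7, which IS divisible by 7, so compatible.
    Write x = 3 + 14·t and substitute into x ≡ 10 (mod 21): 14·t ≡ 10 − 3 = 7 (mod 21).
    Divide the congruence (and modulus) by g = 7: 2·t ≡ 1 (mod 3).
    The inverse of 2 mod 3 is 2 (since 2·2 = 4 = 1·3 + 1), so t ≡ 2·1 = 2 ≡ 2 (mod 3).
    Then x = 3 + 14·2 = 31, valid modulo lcm(14, 21) = 42: x ≡ 31 (mod 42).
  Combine with x ≡ 5 (mod 8): gcd(42, 8) = 2; 5 - 31 = -26, which IS divisible by 2, so compatible.
    Write x = 31 + 42·t and substitute into x ≡ 5 (mod 8): 42·t ≡ 5 − 31 = -26 (mod 8).
    Divide the congruence (and modulus) by g = 2: 21·t ≡ -13 (mod 4).
    Reduce coefficients mod 4: 1·t ≡ 3 (mod 4).
    So t ≡ 3 (mod 4).
    Then x = 31 + 42·3 = 157, valid modulo lcm(42, 8) = 168: x ≡ 157 (mod 168).
Verify: 157 mod 14 = 3, 157 mod 21 = 10, 157 mod 8 = 5.

x ≡ 157 (mod 168).


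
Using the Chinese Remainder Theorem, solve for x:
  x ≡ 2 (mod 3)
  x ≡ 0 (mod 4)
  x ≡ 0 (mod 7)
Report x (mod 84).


Moduli 3, 4, 7 are pairwise coprime; by CRT there is a unique solution modulo M = 3 · 4 · 7 = 84.
Solve pairwise, accumulating the modulus:
  Start with x ≡ 2 (mod 3).
  Combine with x ≡ 0 (mod 4): since gcd(3, 4) = 1, we get a unique residue mod 12.
    Write x = 2 + 3·t and substitute into x ≡ 0 (mod 4): 3·t ≡ 0 − 2 = -2 (mod 4).
    Reduce coefficients mod 4: 3·t ≡ 2 (mod 4).
    The inverse of 3 mod 4 is 3 (since 3·3 = 9 = 2·4 + 1), so t ≡ 3·2 = 6 ≡ 2 (mod 4).
    Then x = 2 + 3·2 = 8, valid modulo lcm(3, 4) = 12: x ≡ 8 (mod 12).
  Combine with x ≡ 0 (mod 7): since gcd(12, 7) = 1, we get a unique residue mod 84.
    Write x = 8 + 12·t and substitute into x ≡ 0 (mod 7): 12·t ≡ 0 − 8 = -8 (mod 7).
    Reduce coefficients mod 7: 5·t ≡ 6 (mod 7).
    The inverse of 5 mod 7 is 3 (since 5·3 = 15 = 2·7 + 1), so t ≡ 3·6 = 18 ≡ 4 (mod 7).
    Then x = 8 + 12·4 = 56, valid modulo lcm(12, 7) = 84: x ≡ 56 (mod 84).
Verify: 56 mod 3 = 2 ✓, 56 mod 4 = 0 ✓, 56 mod 7 = 0 ✓.

x ≡ 56 (mod 84).


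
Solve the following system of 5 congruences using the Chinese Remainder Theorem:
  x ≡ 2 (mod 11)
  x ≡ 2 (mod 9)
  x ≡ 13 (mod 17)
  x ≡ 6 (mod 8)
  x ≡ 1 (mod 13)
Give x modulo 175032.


Product of moduli M = 11 · 9 · 17 · 8 · 13 = 175032.
Merge one congruence at a time:
  Start: x ≡ 2 (mod 11).
  Combine with x ≡ 2 (mod 9); new modulus lcm = 99.
    Write x = 2 + 11·t and substitute into x ≡ 2 (mod 9): 11·t ≡ 2 − 2 = 0 (mod 9).
    Reduce coefficients mod 9: 2·t ≡ 0 (mod 9).
    The inverse of 2 mod 9 is 5 (since 2·5 = 10 = 1·9 + 1), so t ≡ 5·0 = 0 ≡ 0 (mod 9).
    Then x = 2 + 11·0 = 2, valid modulo lcm(11, 9) = 99: x ≡ 2 (mod 99).
  Combine with x ≡ 13 (mod 17); new modulus lcm = 1683.
    Write x = 2 + 99·t and substitute into x ≡ 13 (mod 17): 99·t ≡ 13 − 2 = 11 (mod 17).
    Reduce coefficients mod 17: 14·t ≡ 11 (mod 17).
    The inverse of 14 mod 17 is 11 (since 14·11 = 154 = 9·17 + 1), so t ≡ 11·11 = 121 ≡ 2 (mod 17).
    Then x = 2 + 99·2 = 200, valid modulo lcm(99, 17) = 1683: x ≡ 200 (mod 1683).
  Combine with x ≡ 6 (mod 8); new modulus lcm = 13464.
    Write x = 200 + 1683·t and substitute into x ≡ 6 (mod 8): 1683·t ≡ 6 − 200 = -194 (mod 8).
    Reduce coefficients mod 8: 3·t ≡ 6 (mod 8).
    The inverse of 3 mod 8 is 3 (since 3·3 = 9 = 1·8 + 1), so t ≡ 3·6 = 18 ≡ 2 (mod 8).
    Then x = 200 + 1683·2 = 3566, valid modulo lcm(1683, 8) = 13464: x ≡ 3566 (mod 13464).
  Combine with x ≡ 1 (mod 13); new modulus lcm = 175032.
    Write x = 3566 + 13464·t and substitute into x ≡ 1 (mod 13): 13464·t ≡ 1 − 3566 = -3565 (mod 13).
    Reduce coefficients mod 13: 9·t ≡ 10 (mod 13).
    The inverse of 9 mod 13 is 3 (since 9·3 = 27 = 2·13 + 1), so t ≡ 3·10 = 30 ≡ 4 (mod 13).
    Then x = 3566 + 13464·4 = 57422, valid modulo lcm(13464, 13) = 175032: x ≡ 57422 (mod 175032).
Verify against each original: 57422 mod 11 = 2, 57422 mod 9 = 2, 57422 mod 17 = 13, 57422 mod 8 = 6, 57422 mod 13 = 1.

x ≡ 57422 (mod 175032).


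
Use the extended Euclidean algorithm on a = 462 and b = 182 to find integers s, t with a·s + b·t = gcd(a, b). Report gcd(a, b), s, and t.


Euclidean algorithm on (462, 182) — divide until remainder is 0:
  462 = 2 · 182 + 98
  182 = 1 · 98 + 84
  98 = 1 · 84 + 14
  84 = 6 · 14 + 0
gcd(462, 182) = 14.
Track Bezout coefficients alongside the remainders: start with r₀ = 462 = a·1 + b·0 (s = 1, t = 0) and r₁ = 182 = a·0 + b·1 (s = 0, t = 1); each new remainder r_{k+1} = r_{k-1} − q_k·r_k inherits s_{k+1} = s_{k-1} − q_k·s_k, t_{k+1} = t_{k-1} − q_k·t_k, so r_k = a·s_k + b·t_k at every step:
  q = 2: r = 98, s = 1 − 2·0 = 1, t = 0 − 2·1 = -2  (check: 462·1 + 182·(-2) = 98)
  q = 1: r = 84, s = 0 − 1·1 = -1, t = 1 − 1·(-2) = 3  (check: 462·(-1) + 182·3 = 84)
  q = 1: r = 14, s = 1 − 1·(-1) = 2, t = -2 − 1·3 = -5  (check: 462·2 + 182·(-5) = 14)
The row with r = 14 (the gcd) gives the Bezout coefficients s = 2, t = -5.
Result: 462 · (2) + 182 · (-5) = 14.

gcd(462, 182) = 14; s = 2, t = -5 (check: 462·2 + 182·(-5) = 14).


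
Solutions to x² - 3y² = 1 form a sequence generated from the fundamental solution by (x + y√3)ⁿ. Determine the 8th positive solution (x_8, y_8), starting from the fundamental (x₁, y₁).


Step 1: Find the fundamental solution (x₁, y₁) of x² - 3y² = 1.
  Expand √3 as a continued fraction. a₀ = ⌊√3⌋ = 1; iterate m_{k+1} = d_k·a_k − m_k, d_{k+1} = (3 − m_{k+1}²)/d_k, a_{k+1} = ⌊(a₀ + m_{k+1})/d_{k+1}⌋ (starting m₀ = 0, d₀ = 1), with convergents p_k = a_k·p_{k-1} + p_{k-2}, q_k = a_k·q_{k-1} + q_{k-2} (p₋₁ = 1, q₋₁ = 0):
  k = 0: a₀ = 1; p₀/q₀ = 1/1; p₀² − 3·q₀² = 1 − 3 = -2.
  k = 1: m = 1, d = 2, a = ⌊(1 + 1)/2⌋ = 1; p/q = (1·1 + 1)/(1·1 + 0) = 2/1; p² − 3·q² = 4 − 3 = 1.
  The first convergent with p² − 3·q² = 1 gives the fundamental solution (x₁, y₁) = (2, 1).
Step 2: Apply the recurrence (x_{n+1}, y_{n+1}) = (x₁x_n + 3y₁y_n, x₁y_n + y₁x_n) repeatedly.
  From (x_1, y_1) = (2, 1): x_2 = 2·2 + 3·1·1 = 7; y_2 = 2·1 + 1·2 = 4.
  From (x_2, y_2) = (7, 4): x_3 = 2·7 + 3·1·4 = 26; y_3 = 2·4 + 1·7 = 15.
  From (x_3, y_3) = (26, 15): x_4 = 2·26 + 3·1·15 = 97; y_4 = 2·15 + 1·26 = 56.
  From (x_4, y_4) = (97, 56): x_5 = 2·97 + 3·1·56 = 362; y_5 = 2·56 + 1·97 = 209.
  From (x_5, y_5) = (362, 209): x_6 = 2·362 + 3·1·209 = 1351; y_6 = 2·209 + 1·362 = 780.
  From (x_6, y_6) = (1351, 780): x_7 = 2·1351 + 3·1·780 = 5042; y_7 = 2·780 + 1·1351 = 2911.
  From (x_7, y_7) = (5042, 2911): x_8 = 2·5042 + 3·1·2911 = 18817; y_8 = 2·2911 + 1·5042 = 10864.
Step 3: Verify x_8² - 3·y_8² = 354079489 - 354079488 = 1 (should be 1). ✓

(x_1, y_1) = (2, 1); (x_8, y_8) = (18817, 10864).


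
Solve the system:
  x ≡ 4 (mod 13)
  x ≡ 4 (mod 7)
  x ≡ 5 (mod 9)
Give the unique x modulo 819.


Moduli 13, 7, 9 are pairwise coprime; by CRT there is a unique solution modulo M = 13 · 7 · 9 = 819.
Solve pairwise, accumulating the modulus:
  Start with x ≡ 4 (mod 13).
  Combine with x ≡ 4 (mod 7): since gcd(13, 7) = 1, we get a unique residue mod 91.
    Write x = 4 + 13·t and substitute into x ≡ 4 (mod 7): 13·t ≡ 4 − 4 = 0 (mod 7).
    Reduce coefficients mod 7: 6·t ≡ 0 (mod 7).
    The inverse of 6 mod 7 is 6 (since 6·6 = 36 = 5·7 + 1), so t ≡ 6·0 = 0 ≡ 0 (mod 7).
    Then x = 4 + 13·0 = 4, valid modulo lcm(13, 7) = 91: x ≡ 4 (mod 91).
  Combine with x ≡ 5 (mod 9): since gcd(91, 9) = 1, we get a unique residue mod 819.
    Write x = 4 + 91·t and substitute into x ≡ 5 (mod 9): 91·t ≡ 5 − 4 = 1 (mod 9).
    Reduce coefficients mod 9: 1·t ≡ 1 (mod 9).
    So t ≡ 1 (mod 9).
    Then x = 4 + 91·1 = 95, valid modulo lcm(91, 9) = 819: x ≡ 95 (mod 819).
Verify: 95 mod 13 = 4 ✓, 95 mod 7 = 4 ✓, 95 mod 9 = 5 ✓.

x ≡ 95 (mod 819).


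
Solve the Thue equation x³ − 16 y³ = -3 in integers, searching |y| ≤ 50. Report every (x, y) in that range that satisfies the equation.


The equation is x³ - 16y³ = -3. For fixed y, x³ = 16·y³ − 3, so a solution requires the RHS to be a perfect cube.
Strategy: iterate y from -50 to 50, compute RHS = 16·y³ − 3, and check whether it is a (positive or negative) perfect cube.
Check small values of y:
  y = 0: RHS = -3 is not a perfect cube.
  y = 1: RHS = 13 is not a perfect cube.
  y = -1: RHS = -19 is not a perfect cube.
  y = 2: RHS = 125 = (5)³ ⇒ x = 5 works.
  y = -2: RHS = -131 is not a perfect cube.
  y = 3: RHS = 429 is not a perfect cube.
  y = -3: RHS = -435 is not a perfect cube.
Continuing the search up to |y| = 50 finds no further solutions beyond those listed.
Collected solutions: (5, 2).

Solutions (with |y| ≤ 50): (5, 2).


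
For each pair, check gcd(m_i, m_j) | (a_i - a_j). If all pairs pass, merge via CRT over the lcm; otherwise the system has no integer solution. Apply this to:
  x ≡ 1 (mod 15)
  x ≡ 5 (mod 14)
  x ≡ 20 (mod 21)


Moduli 15, 14, 21 are not pairwise coprime, so CRT works modulo lcm(m_i) when all pairwise compatibility conditions hold.
Pairwise compatibility: gcd(m_i, m_j) must divide a_i - a_j for every pair.
Merge one congruence at a time:
  Start: x ≡ 1 (mod 15).
  Combine with x ≡ 5 (mod 14): gcd(15, 14) = 1; 5 - 1 = 4, which IS divisible by 1, so compatible.
    Write x = 1 + 15·t and substitute into x ≡ 5 (mod 14): 15·t ≡ 5 − 1 = 4 (mod 14).
    Reduce coefficients mod 14: 1·t ≡ 4 (mod 14).
    So t ≡ 4 (mod 14).
    Then x = 1 + 15·4 = 61, valid modulo lcm(15, 14) = 210: x ≡ 61 (mod 210).
  Combine with x ≡ 20 (mod 21): gcd(210, 21) = 21, and 20 - 61 = -41 is NOT divisible by 21.
    ⇒ system is inconsistent (no integer solution).

No solution (the system is inconsistent).
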